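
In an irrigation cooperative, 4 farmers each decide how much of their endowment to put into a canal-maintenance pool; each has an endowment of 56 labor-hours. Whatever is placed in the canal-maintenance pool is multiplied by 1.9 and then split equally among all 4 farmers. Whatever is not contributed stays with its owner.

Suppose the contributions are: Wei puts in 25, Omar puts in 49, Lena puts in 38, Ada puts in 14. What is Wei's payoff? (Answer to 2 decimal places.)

90.85 labor-hours

Total contributed: 25 + 49 + 38 + 14 = 126.
Each receives 1.9 × 126 / 4 = 59.85 from the canal-maintenance pool.
Wei keeps 56 − 25 = 31, so Wei's payoff is 31 + 59.85 = 90.85.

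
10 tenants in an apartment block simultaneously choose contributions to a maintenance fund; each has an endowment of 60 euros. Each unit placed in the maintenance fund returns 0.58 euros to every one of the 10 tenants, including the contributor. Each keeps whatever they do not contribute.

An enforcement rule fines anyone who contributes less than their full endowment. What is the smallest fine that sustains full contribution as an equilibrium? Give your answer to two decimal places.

25.20 euros

Given the others contribute fully, the best deviation is to contribute 0 (any partial contribution still incurs the fine and gives up units whose private return 0.58 is below 1).
Deviating from 60 to 0 saves 60 euros but forfeits the deviator's share of the drop in the maintenance fund: 0.58 × 60 = 34.80.
So the deviation gain is 60 − 34.80 = 25.20, and the fine must be at least 25.20 euros to wipe it out.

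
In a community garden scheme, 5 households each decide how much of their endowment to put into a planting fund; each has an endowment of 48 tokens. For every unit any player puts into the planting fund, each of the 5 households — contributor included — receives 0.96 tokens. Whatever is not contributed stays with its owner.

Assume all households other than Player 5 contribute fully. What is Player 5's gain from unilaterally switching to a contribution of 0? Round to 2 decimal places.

Switching from a contribution of 48 to 0 lets Player 5 keep an extra 48 tokens, but lowers the planting fund by 48, which costs Player 5 their own share of that drop: 0.96 × 48 = 46.08.
Net gain = 48 − 46.08 = 1.92. The private return per contributed unit (0.96) is below 1, so free-riding is indeed the best response regardless of what the others do.

1.92 tokens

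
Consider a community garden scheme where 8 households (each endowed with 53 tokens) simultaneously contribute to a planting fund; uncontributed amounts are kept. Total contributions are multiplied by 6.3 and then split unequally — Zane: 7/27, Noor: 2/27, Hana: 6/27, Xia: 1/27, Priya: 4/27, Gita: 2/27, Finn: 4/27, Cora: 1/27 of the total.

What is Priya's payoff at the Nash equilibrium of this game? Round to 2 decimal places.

A player with share s gets back 6.3·s per unit contributed, so full contribution is dominant for anyone with s > 1/6.3 = 0.1587 and zero contribution is dominant for anyone below.
Zane and Hana clear that bar, contributing 53 each; the remaining 6 contribute 0. Total contributed: 106.
Priya keeps 53 and receives 6.3 × 106 × 4/27 = 98.93 from the planting fund, for a payoff of 151.93.

151.93 tokens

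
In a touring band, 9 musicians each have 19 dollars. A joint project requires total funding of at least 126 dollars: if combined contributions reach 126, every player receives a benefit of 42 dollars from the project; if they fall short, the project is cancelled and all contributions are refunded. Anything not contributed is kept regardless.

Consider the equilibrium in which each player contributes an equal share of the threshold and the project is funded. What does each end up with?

Equal share of the threshold: 126/9 = 14.
At this profile no one gains by cutting their contribution: any cut drops the total below 126, the project is cancelled, contributions are refunded, and the deviator ends with 19, which is less than 19 − 14 + 42 = 47. Contributing more than 14 just wastes the excess. So contributing exactly 14 is a best response.
Each player's payoff: 19 − 14 + 42 = 47.

47 dollars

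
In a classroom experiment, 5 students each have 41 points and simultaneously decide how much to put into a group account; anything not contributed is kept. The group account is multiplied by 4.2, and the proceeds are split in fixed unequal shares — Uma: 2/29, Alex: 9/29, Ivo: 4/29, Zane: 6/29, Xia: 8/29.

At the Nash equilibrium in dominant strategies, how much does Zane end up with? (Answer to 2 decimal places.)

Each unit j contributes comes back to j as 4.2 × (j's share), so j prefers to contribute only if that share exceeds 1/4.2 = 0.2381; otherwise keeping the unit dominates.
The shares above 0.2381 belong to Alex and Xia, contributing 41 each; the remaining 3 contribute 0. Total contributed: 82.
Zane keeps 41 and receives 4.2 × 82 × 6/29 = 71.26 from the group account, for a payoff of 112.26.

112.26 points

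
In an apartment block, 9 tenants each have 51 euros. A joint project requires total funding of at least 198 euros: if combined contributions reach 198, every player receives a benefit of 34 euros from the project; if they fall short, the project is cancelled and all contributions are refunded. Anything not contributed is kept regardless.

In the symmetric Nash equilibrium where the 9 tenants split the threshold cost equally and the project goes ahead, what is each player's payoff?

Equal share of the threshold: 198/9 = 22.
At this profile no one gains by cutting their contribution: any cut drops the total below 198, the project is cancelled, contributions are refunded, and the deviator ends with 51, which is less than 51 − 22 + 34 = 63. Contributing more than 22 just wastes the excess. So contributing exactly 22 is a best response.
Each player's payoff: 51 − 22 + 34 = 63.

63 euros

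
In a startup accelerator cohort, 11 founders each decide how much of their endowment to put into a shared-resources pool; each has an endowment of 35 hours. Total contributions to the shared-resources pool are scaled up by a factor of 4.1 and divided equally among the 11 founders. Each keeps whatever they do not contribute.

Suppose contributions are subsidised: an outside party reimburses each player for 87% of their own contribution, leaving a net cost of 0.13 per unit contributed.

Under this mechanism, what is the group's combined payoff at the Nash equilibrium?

With the mechanism, a contributed unit returns (4.1/11) / 0.13 = 2.8671 per unit of net cost to the contributor — now above 1 — so contributing fully is weakly dominant for every player.
So the Nash equilibrium is full contribution by all 11; the group earns 11 × (35 × 0.87 + 4.1 × 35) = 1913.45.

1913.45 hours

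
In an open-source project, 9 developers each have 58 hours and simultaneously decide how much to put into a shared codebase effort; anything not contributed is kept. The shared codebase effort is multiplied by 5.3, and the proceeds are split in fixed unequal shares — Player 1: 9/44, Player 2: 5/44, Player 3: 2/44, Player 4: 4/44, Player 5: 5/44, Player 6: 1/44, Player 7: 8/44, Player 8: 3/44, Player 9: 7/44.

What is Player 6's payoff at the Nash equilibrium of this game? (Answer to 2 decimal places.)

64.99 hours

Player j's private return per contributed unit is 5.3 × (j's share). Contributing is weakly dominant for j when that share is at least 1/5.3 = 0.1887, and contributing 0 is dominant otherwise.
Player 1 alone (share 9/44) is above the threshold, contributing 58; the remaining 8 contribute 0. Total contributed: 58.
Player 6 keeps 58 and receives 5.3 × 58 × 1/44 = 6.99 from the shared codebase effort, for a payoff of 64.99.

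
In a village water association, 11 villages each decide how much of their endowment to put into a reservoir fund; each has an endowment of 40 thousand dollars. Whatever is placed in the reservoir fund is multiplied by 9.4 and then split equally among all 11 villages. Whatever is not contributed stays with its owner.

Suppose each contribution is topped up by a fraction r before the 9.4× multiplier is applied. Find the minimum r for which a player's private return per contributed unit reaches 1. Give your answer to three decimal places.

With matching at rate r, one contributed unit becomes (1 + r) in the reservoir fund and returns 9.4 × (1 + r) / 11 to the contributor.
Setting this equal to 1: 1 + r = 11/9.4 = 1.1702.
So the minimum matching rate is r = 1.1702 − 1 = 0.170.

0.170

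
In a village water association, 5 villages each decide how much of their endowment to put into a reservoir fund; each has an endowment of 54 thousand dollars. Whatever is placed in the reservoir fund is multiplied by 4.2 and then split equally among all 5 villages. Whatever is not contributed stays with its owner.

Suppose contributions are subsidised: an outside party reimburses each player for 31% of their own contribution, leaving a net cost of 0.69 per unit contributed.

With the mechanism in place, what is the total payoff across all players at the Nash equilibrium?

Under the mechanism each unit contributed yields (4.2/5) / 0.69 = 1.2174 back to its contributor per unit of net cost, which exceeds 1, making full contribution the dominant choice for everyone.
So the Nash equilibrium is full contribution by all 5; the group earns 5 × (54 × 0.31 + 4.2 × 54) = 1217.70.

1217.70 thousand dollars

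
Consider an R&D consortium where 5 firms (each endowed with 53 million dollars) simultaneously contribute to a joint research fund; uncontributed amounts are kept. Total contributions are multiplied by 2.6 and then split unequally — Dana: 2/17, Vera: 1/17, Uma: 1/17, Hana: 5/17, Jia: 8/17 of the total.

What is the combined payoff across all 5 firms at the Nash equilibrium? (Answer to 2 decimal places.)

Each unit j contributes comes back to j as 2.6 × (j's share), so j prefers to contribute only if that share exceeds 1/2.6 = 0.3846; otherwise keeping the unit dominates.
Jia alone (share 8/17) is above the threshold, contributing 53; the remaining 4 contribute 0. Total contributed: 53.
The joint research fund pays out 2.6 × 53 = 137.80 in total (split across the unequal shares, but the aggregate is all that matters for the group sum).
The 4 free-riders keep 53 each, adding 212. Group total = 212 + 137.80 = 349.80.

349.80 million dollars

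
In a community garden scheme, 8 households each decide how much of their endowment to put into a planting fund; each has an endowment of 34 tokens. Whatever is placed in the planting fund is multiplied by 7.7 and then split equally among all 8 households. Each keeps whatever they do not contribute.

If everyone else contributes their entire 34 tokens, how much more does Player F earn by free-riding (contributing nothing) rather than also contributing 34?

Switching from a contribution of 34 to 0 lets Player F keep an extra 34 tokens, but lowers the planting fund by 34, which costs Player F their own share of that drop: 7.7/8 × 34 = 32.72.
Net gain = 34 − 32.72 = 1.28. The private return per contributed unit (0.9625) is below 1, so free-riding is indeed the best response regardless of what the others do.

1.28 tokens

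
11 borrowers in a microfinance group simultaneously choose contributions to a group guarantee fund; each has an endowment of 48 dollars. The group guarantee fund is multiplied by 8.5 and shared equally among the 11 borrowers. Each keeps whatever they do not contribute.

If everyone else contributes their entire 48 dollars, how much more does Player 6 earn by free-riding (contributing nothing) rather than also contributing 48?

Switching from a contribution of 48 to 0 lets Player 6 keep an extra 48 dollars, but lowers the group guarantee fund by 48, which costs Player 6 their own share of that drop: 8.5/11 × 48 = 37.09.
Net gain = 48 − 37.09 = 10.91. The private return per contributed unit (0.7727) is below 1, so free-riding is indeed the best response regardless of what the others do.

10.91 dollars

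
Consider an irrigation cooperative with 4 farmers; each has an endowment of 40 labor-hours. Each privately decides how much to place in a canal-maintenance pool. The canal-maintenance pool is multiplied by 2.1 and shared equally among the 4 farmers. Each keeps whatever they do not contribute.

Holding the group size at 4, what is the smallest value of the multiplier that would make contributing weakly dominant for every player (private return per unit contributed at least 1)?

4

A contributed unit returns (multiplier)/4 to its contributor.
This reaches 1 exactly when the multiplier is 4.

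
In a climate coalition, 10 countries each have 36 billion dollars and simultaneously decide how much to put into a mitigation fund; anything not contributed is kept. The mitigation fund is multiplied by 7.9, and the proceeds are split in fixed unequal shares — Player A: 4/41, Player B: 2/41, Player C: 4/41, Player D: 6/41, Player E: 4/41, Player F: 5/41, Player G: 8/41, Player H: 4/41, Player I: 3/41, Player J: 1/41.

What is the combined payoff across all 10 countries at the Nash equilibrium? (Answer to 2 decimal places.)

Player j's private return per contributed unit is 7.9 × (j's share). Contributing is weakly dominant for j when that share is at least 1/7.9 = 0.1266, and contributing 0 is dominant otherwise.
Player D and Player G are above the threshold, contributing 36 each; the remaining 8 contribute 0. Total contributed: 72.
The mitigation fund pays out 7.9 × 72 = 568.80 in total (split across the unequal shares, but the aggregate is all that matters for the group sum).
The 8 free-riders keep 36 each, adding 288. Group total = 288 + 568.80 = 856.80.

856.80 billion dollars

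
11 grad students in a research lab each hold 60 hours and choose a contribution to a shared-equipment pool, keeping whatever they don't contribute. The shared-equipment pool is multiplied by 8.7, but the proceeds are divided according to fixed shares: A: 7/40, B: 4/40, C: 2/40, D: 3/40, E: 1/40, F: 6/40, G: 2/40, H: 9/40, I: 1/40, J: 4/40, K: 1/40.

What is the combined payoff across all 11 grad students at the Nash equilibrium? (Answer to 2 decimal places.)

Player j's private return per contributed unit is 8.7 × (j's share). Contributing is weakly dominant for j when that share is at least 1/8.7 = 0.1149, and contributing 0 is dominant otherwise.
A, F and H are above the threshold, contributing 60 each; the remaining 8 contribute 0. Total contributed: 180.
The shared-equipment pool pays out 8.7 × 180 = 1566.00 in total (split across the unequal shares, but the aggregate is all that matters for the group sum).
The 8 free-riders keep 60 each, adding 480. Group total = 480 + 1566.00 = 2046.00.

2046.00 hours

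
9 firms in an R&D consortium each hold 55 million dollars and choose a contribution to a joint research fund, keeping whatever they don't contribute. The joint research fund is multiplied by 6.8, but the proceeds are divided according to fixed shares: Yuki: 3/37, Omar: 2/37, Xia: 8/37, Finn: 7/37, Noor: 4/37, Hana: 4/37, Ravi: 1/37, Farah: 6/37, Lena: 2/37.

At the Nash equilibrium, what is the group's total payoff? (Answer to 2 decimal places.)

1452.00 million dollars

A player with share s gets back 6.8·s per unit contributed, so full contribution is dominant for anyone with s > 1/6.8 = 0.1471 and zero contribution is dominant for anyone below.
Xia, Finn and Farah are above the threshold, contributing 55 each; the remaining 6 contribute 0. Total contributed: 165.
The joint research fund pays out 6.8 × 165 = 1122.00 in total (split across the unequal shares, but the aggregate is all that matters for the group sum).
The 6 free-riders keep 55 each, adding 330. Group total = 330 + 1122.00 = 1452.00.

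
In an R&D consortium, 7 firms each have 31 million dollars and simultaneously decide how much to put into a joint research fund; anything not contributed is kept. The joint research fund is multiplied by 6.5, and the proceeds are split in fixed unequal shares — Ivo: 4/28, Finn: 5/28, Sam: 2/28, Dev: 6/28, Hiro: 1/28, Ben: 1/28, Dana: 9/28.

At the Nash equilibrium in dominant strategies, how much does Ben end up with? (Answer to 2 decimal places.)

52.59 million dollars

Player j's private return per contributed unit is 6.5 × (j's share). Contributing is weakly dominant for j when that share is at least 1/6.5 = 0.1538, and contributing 0 is dominant otherwise.
Finn, Dev and Dana clear that bar, contributing 31 each; the remaining 4 contribute 0. Total contributed: 93.
Ben keeps 31 and receives 6.5 × 93 × 1/28 = 21.59 from the joint research fund, for a payoff of 52.59.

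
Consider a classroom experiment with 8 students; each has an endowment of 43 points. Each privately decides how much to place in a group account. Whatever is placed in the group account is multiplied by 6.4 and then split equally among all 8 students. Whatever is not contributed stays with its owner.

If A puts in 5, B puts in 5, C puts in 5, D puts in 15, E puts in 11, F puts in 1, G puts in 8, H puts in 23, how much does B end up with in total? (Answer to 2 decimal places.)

Total contributed: 5 + 5 + 5 + 15 + 11 + 1 + 8 + 23 = 73.
Each receives 6.4 × 73 / 8 = 58.40 from the group account.
B keeps 43 − 5 = 38, so B's payoff is 38 + 58.40 = 96.40.

96.40 points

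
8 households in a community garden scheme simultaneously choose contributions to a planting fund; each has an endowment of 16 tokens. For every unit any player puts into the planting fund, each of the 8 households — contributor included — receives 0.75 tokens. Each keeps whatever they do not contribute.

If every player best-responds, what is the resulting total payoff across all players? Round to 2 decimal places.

128.00 tokens

The private return per contributed unit is 0.75 < 1, so contributing 0 is dominant for every player. At the Nash equilibrium everyone keeps their 16, and the group total is 8 × 16 = 128.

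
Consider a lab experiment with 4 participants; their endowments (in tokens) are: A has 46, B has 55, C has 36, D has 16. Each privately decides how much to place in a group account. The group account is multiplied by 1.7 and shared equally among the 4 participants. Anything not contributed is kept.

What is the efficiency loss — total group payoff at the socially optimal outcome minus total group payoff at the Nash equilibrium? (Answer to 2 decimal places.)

The private return per contributed unit is 1.7/4 = 0.4250 < 1 for every player regardless of endowment, so the Nash equilibrium is zero contribution and the group total is Σ E_j = 46 + 55 + 36 + 16 = 153.
Each contributed unit returns 1.700 to the group, so the social optimum is full contribution by everyone: group total = 1.700 × 153 = 260.10.
Efficiency loss = (1.700 − 1) × 153 = 107.10.

107.10 tokens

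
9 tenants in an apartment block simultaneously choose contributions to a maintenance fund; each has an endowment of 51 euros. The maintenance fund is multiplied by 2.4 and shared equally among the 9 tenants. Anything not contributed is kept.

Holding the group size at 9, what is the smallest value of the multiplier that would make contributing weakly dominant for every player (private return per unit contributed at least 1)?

9

A contributed unit returns (multiplier)/9 to its contributor.
This reaches 1 exactly when the multiplier is 9.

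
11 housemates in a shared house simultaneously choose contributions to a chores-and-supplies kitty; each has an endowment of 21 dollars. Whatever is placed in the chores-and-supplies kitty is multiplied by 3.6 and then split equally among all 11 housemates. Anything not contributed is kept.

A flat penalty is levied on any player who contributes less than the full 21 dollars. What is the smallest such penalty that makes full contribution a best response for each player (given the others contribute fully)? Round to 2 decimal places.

14.13 dollars

Given the others contribute fully, the best deviation is to contribute 0 (any partial contribution still incurs the fine and gives up units whose private return 0.3273 is below 1).
Deviating from 21 to 0 saves 21 dollars but forfeits the deviator's share of the drop in the chores-and-supplies kitty: 3.6/11 × 21 = 6.87.
So the deviation gain is 21 − 6.87 = 14.13, and the fine must be at least 14.13 dollars to wipe it out.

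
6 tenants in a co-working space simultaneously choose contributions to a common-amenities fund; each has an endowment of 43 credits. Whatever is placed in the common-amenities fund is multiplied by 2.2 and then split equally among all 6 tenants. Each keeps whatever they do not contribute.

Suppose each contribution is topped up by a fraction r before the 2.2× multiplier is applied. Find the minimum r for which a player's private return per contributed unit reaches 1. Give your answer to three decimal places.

With matching at rate r, one contributed unit becomes (1 + r) in the common-amenities fund and returns 2.2 × (1 + r) / 6 to the contributor.
Setting this equal to 1: 1 + r = 6/2.2 = 2.7273.
So the minimum matching rate is r = 2.7273 − 1 = 1.727.

1.727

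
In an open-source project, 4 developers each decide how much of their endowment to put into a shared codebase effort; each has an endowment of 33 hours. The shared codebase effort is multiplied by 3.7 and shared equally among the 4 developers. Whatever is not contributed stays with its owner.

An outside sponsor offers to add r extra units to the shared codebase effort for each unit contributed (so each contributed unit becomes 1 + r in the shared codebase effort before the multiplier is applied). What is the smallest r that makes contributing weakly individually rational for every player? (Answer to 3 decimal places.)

With matching at rate r, one contributed unit becomes (1 + r) in the shared codebase effort and returns 3.7 × (1 + r) / 4 to the contributor.
Setting this equal to 1: 1 + r = 4/3.7 = 1.0811.
So the minimum matching rate is r = 1.0811 − 1 = 0.081.

0.081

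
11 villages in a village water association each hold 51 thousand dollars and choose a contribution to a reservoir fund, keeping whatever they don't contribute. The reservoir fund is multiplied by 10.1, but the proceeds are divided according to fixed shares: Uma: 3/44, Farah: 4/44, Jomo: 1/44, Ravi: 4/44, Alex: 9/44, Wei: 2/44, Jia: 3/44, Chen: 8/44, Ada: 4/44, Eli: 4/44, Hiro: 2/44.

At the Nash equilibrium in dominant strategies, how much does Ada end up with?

144.65 thousand dollars

For player j, contributing a unit is worthwhile iff 10.1 × (j's share) ≥ 1, i.e. iff j's share is at least 0.0990.
The shares above 0.0990 belong to Alex and Chen, contributing 51 each; the remaining 9 contribute 0. Total contributed: 102.
Ada keeps 51 and receives 10.1 × 102 × 4/44 = 93.65 from the reservoir fund, for a payoff of 144.65.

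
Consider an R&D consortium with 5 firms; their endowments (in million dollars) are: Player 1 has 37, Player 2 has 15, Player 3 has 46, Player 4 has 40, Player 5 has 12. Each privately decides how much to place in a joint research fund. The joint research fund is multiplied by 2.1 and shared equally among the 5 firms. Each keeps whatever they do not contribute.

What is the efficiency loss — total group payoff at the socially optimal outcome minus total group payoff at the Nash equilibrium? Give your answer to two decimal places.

The private return per contributed unit is 2.1/5 = 0.4200 < 1 for every player regardless of endowment, so the Nash equilibrium is zero contribution and the group total is Σ E_j = 37 + 15 + 46 + 40 + 12 = 150.
Each contributed unit returns 2.100 to the group, so the social optimum is full contribution by everyone: group total = 2.100 × 150 = 315.00.
Efficiency loss = (2.100 − 1) × 150 = 165.00.

165.00 million dollars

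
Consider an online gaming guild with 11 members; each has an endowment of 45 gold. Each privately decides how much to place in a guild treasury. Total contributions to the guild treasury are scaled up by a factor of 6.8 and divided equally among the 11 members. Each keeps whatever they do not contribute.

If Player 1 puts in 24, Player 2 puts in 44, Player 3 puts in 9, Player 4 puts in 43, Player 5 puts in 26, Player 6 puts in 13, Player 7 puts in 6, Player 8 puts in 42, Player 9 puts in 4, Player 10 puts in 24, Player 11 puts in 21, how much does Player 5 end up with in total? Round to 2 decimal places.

Total contributed: 24 + 44 + 9 + 43 + 26 + 13 + 6 + 42 + 4 + 24 + 21 = 256.
Each receives 6.8 × 256 / 11 = 158.25 from the guild treasury.
Player 5 keeps 45 − 26 = 19, so Player 5's payoff is 19 + 158.25 = 177.25.

177.25 gold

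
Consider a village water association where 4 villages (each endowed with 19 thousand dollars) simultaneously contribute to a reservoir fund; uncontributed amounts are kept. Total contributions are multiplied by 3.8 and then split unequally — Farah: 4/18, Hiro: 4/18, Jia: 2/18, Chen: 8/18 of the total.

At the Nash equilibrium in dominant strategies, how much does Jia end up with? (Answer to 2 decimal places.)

27.02 thousand dollars

A player with share s gets back 3.8·s per unit contributed, so full contribution is dominant for anyone with s > 1/3.8 = 0.2632 and zero contribution is dominant for anyone below.
The only share above 0.2632 is Chen's 8/18, contributing 19; the remaining 3 contribute 0. Total contributed: 19.
Jia keeps 19 and receives 3.8 × 19 × 2/18 = 8.02 from the reservoir fund, for a payoff of 27.02.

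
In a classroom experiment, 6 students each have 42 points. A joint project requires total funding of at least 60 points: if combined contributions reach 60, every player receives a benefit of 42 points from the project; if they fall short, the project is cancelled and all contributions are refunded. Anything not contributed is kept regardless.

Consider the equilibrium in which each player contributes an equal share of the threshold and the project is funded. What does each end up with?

74 points

Equal share of the threshold: 60/6 = 10.
At this profile no one gains by cutting their contribution: any cut drops the total below 60, the project is cancelled, contributions are refunded, and the deviator ends with 42, which is less than 42 − 10 + 42 = 74. Contributing more than 10 just wastes the excess. So contributing exactly 10 is a best response.
Each player's payoff: 42 − 10 + 42 = 74.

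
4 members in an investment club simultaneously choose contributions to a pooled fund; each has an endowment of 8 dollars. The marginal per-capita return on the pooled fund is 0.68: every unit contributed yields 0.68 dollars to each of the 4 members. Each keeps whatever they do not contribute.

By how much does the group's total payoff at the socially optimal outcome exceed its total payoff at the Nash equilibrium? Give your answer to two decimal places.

55.04 dollars

The private return per contributed unit is 0.68 < 1, so contributing 0 is dominant for every player. At the Nash equilibrium everyone keeps their 8, and the group total is 4 × 8 = 32.
Each contributed unit returns 2.720 to the group as a whole (0.68 to each of 4 players), which exceeds 1, so the social optimum is full contribution: group total = 2.720 × 32 = 87.04.
Efficiency loss = 87.04 − 32 = 55.04.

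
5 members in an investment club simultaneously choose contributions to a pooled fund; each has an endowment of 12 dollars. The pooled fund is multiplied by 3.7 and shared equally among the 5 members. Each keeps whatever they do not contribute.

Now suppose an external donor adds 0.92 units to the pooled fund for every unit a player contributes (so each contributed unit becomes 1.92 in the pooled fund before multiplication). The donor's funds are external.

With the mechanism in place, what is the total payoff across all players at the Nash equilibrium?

426.24 dollars

With the mechanism, a contributed unit returns 3.7 × 1.92 / 5 = 1.4208 per unit of net cost to the contributor — now above 1 — so contributing fully is weakly dominant for every player.
At the Nash equilibrium everyone contributes 12. Group total payoff = 3.7 × 1.92 × 60 = 426.24.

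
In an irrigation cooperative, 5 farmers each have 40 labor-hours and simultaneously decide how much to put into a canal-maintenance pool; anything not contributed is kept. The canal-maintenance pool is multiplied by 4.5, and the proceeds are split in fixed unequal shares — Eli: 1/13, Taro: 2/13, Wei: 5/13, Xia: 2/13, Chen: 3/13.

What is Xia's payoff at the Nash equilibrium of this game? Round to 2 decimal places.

Each unit j contributes comes back to j as 4.5 × (j's share), so j prefers to contribute only if that share exceeds 1/4.5 = 0.2222; otherwise keeping the unit dominates.
Wei and Chen clear that bar, contributing 40 each; the remaining 3 contribute 0. Total contributed: 80.
Xia keeps 40 and receives 4.5 × 80 × 2/13 = 55.38 from the canal-maintenance pool, for a payoff of 95.38.

95.38 labor-hours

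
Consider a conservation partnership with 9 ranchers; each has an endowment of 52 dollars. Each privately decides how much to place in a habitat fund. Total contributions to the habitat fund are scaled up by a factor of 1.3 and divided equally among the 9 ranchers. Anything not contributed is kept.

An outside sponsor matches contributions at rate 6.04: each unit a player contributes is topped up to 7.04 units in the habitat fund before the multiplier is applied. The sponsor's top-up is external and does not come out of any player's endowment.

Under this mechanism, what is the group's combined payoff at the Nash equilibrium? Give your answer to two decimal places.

Under the mechanism each unit contributed yields 1.3 × 7.04 / 9 = 1.0169 back to its contributor per unit of net cost, which exceeds 1, making full contribution the dominant choice for everyone.
So the Nash equilibrium is full contribution by all 9; the group earns 1.3 × 7.04 × 468 = 4283.14.

4283.14 dollars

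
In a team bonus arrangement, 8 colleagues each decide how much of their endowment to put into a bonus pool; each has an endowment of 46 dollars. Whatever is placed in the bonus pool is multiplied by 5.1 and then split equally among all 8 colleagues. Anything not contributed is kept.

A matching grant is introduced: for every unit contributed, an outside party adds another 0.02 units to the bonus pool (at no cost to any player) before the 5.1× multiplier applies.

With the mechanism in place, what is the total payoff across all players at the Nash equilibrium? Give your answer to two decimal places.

368.00 dollars

Even with the mechanism, each unit contributed returns only 5.1 × 1.02 / 8 = 0.6503 per unit of net cost, so contributing nothing is still dominant.
At the Nash equilibrium no one contributes; group total payoff = 8 × 46 = 368.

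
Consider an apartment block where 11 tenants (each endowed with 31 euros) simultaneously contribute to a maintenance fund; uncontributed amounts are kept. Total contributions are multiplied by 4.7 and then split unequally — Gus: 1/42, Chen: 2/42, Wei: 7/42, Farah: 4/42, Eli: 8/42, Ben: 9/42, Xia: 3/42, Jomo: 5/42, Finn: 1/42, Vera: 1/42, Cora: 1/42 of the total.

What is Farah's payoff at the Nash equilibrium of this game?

For player j, contributing a unit is worthwhile iff 4.7 × (j's share) ≥ 1, i.e. iff j's share is at least 0.2128.
Ben alone (share 9/42) is above the threshold, contributing 31; the remaining 10 contribute 0. Total contributed: 31.
Farah keeps 31 and receives 4.7 × 31 × 4/42 = 13.88 from the maintenance fund, for a payoff of 44.88.

44.88 euros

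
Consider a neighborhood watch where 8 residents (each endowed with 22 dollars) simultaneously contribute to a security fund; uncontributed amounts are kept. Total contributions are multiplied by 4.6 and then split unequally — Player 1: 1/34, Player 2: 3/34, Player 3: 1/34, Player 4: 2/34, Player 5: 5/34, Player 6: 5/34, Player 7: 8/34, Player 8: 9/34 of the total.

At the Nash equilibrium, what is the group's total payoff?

334.40 dollars

Each unit j contributes comes back to j as 4.6 × (j's share), so j prefers to contribute only if that share exceeds 1/4.6 = 0.2174; otherwise keeping the unit dominates.
The shares above 0.2174 belong to Player 7 and Player 8, contributing 22 each; the remaining 6 contribute 0. Total contributed: 44.
The security fund pays out 4.6 × 44 = 202.40 in total (split across the unequal shares, but the aggregate is all that matters for the group sum).
The 6 free-riders keep 22 each, adding 132. Group total = 132 + 202.40 = 334.40.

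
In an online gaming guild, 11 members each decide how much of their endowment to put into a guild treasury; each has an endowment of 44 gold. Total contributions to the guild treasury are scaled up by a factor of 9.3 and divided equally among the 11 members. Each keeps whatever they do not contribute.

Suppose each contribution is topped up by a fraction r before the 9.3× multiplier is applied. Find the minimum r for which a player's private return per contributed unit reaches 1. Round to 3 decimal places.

0.183

With matching at rate r, one contributed unit becomes (1 + r) in the guild treasury and returns 9.3 × (1 + r) / 11 to the contributor.
Setting this equal to 1: 1 + r = 11/9.3 = 1.1828.
So the minimum matching rate is r = 1.1828 − 1 = 0.183.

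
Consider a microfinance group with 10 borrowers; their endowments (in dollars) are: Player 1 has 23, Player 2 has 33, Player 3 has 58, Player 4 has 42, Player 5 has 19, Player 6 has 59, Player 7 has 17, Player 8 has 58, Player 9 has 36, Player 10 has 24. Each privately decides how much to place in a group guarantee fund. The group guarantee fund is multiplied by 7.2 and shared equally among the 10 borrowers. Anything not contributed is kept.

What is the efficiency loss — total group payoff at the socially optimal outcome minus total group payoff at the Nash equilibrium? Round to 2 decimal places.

2287.80 dollars

The private return per contributed unit is 7.2/10 = 0.7200 < 1 for every player regardless of endowment, so the Nash equilibrium is zero contribution and the group total is Σ E_j = 23 + 33 + 58 + 42 + 19 + 59 + 17 + 58 + 36 + 24 = 369.
Each contributed unit returns 7.200 to the group, so the social optimum is full contribution by everyone: group total = 7.200 × 369 = 2656.80.
Efficiency loss = (7.200 − 1) × 369 = 2287.80.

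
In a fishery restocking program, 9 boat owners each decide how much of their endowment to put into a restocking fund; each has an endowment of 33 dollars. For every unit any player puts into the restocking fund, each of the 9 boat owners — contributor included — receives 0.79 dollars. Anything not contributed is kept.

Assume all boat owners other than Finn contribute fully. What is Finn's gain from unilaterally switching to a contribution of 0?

6.93 dollars

Switching from a contribution of 33 to 0 lets Finn keep an extra 33 dollars, but lowers the restocking fund by 33, which costs Finn their own share of that drop: 0.79 × 33 = 26.07.
Net gain = 33 − 26.07 = 6.93. The private return per contributed unit (0.79) is below 1, so free-riding is indeed the best response regardless of what the others do.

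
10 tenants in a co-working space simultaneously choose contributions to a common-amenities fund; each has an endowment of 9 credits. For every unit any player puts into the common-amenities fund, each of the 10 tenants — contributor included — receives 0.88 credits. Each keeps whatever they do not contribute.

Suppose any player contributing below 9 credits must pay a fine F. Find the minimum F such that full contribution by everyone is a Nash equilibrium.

Given the others contribute fully, the best deviation is to contribute 0 (any partial contribution still incurs the fine and gives up units whose private return 0.88 is below 1).
Deviating from 9 to 0 saves 9 credits but forfeits the deviator's share of the drop in the common-amenities fund: 0.88 × 9 = 7.92.
So the deviation gain is 9 − 7.92 = 1.08, and the fine must be at least 1.08 credits to wipe it out.

1.08 credits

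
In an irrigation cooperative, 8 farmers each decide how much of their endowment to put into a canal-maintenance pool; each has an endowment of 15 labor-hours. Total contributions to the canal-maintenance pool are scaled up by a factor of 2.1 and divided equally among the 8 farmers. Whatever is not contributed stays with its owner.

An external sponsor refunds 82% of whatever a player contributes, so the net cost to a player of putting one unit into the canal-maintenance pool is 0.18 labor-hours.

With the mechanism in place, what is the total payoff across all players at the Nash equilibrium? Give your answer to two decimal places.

The effective private return per unit is now (2.1/8) / 0.18 = 1.4583 > 1, so every player's dominant strategy flips to full contribution.
So the Nash equilibrium is full contribution by all 8; the group earns 8 × (15 × 0.82 + 2.1 × 15) = 350.40.

350.40 labor-hours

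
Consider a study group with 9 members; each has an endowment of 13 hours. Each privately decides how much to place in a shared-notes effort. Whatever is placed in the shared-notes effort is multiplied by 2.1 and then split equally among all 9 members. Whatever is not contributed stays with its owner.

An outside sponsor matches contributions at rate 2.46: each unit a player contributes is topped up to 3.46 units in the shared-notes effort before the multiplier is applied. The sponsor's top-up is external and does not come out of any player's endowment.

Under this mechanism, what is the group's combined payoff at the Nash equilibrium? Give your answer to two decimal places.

Even with the mechanism, each unit contributed returns only 2.1 × 3.46 / 9 = 0.8073 per unit of net cost, so contributing nothing is still dominant.
At the Nash equilibrium no one contributes; group total payoff = 9 × 13 = 117.

117.00 hours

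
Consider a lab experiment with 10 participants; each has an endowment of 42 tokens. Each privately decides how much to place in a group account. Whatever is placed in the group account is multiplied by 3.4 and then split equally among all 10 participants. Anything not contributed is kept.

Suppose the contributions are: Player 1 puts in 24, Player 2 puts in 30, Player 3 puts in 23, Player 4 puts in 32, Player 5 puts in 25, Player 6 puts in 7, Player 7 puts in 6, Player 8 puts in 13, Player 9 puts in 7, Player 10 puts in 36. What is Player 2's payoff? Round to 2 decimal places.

Total contributed: 24 + 30 + 23 + 32 + 25 + 7 + 6 + 13 + 7 + 36 = 203.
Each receives 3.4 × 203 / 10 = 69.02 from the group account.
Player 2 keeps 42 − 30 = 12, so Player 2's payoff is 12 + 69.02 = 81.02.

81.02 tokens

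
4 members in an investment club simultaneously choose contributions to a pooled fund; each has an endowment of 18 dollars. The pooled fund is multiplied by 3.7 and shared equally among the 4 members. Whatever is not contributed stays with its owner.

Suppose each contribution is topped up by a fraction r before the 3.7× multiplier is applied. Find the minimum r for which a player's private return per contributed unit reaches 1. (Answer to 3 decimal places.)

0.081

With matching at rate r, one contributed unit becomes (1 + r) in the pooled fund and returns 3.7 × (1 + r) / 4 to the contributor.
Setting this equal to 1: 1 + r = 4/3.7 = 1.0811.
So the minimum matching rate is r = 1.0811 − 1 = 0.081.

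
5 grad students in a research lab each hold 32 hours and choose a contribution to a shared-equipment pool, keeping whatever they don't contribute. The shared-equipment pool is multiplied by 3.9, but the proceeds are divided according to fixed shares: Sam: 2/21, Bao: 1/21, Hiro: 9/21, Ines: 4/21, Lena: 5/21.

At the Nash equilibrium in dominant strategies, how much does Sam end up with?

Player j's private return per contributed unit is 3.9 × (j's share). Contributing is weakly dominant for j when that share is at least 1/3.9 = 0.2564, and contributing 0 is dominant otherwise.
Hiro alone (share 9/21) is above the threshold, contributing 32; the remaining 4 contribute 0. Total contributed: 32.
Sam keeps 32 and receives 3.9 × 32 × 2/21 = 11.89 from the shared-equipment pool, for a payoff of 43.89.

43.89 hours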